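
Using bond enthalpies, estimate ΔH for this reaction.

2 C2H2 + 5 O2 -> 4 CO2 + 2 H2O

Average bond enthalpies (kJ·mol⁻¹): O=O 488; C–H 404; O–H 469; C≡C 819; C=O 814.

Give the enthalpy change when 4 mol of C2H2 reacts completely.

ΔH = −5388 kJ

Bonds broken (reactants):
  C≡C: 2 × 819 = 1638
  C–H: 4 × 404 = 1616
  O=O: 5 × 488 = 2440
  Σ(broken) = 5694 kJ
Bonds formed (products):
  C=O: 8 × 814 = 6512
  O–H: 4 × 469 = 1876
  Σ(formed) = 8388 kJ
ΔH = Σ(broken) − Σ(formed) = 5694 − 8388 = −2694 kJ
For 2× the reaction as written: 2 × (−2694) = −5388 kJ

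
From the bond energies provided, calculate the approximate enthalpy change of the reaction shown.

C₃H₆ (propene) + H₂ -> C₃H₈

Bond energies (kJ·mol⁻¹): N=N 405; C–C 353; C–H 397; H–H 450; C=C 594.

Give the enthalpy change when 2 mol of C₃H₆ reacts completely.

ΔH = −206 kJ

Bonds broken (reactants):
  C–C: 1 × 353 = 353
  C–H: 6 × 397 = 2382
  C=C: 1 × 594 = 594
  H–H: 1 × 450 = 450
  Σ(broken) = 3779 kJ
Bonds formed (products):
  C–C: 2 × 353 = 706
  C–H: 8 × 397 = 3176
  Σ(formed) = 3882 kJ
ΔH = Σ(broken) − Σ(formed) = 3779 − 3882 = −103 kJ
For 2× the reaction as written: 2 × (−103) = −206 kJ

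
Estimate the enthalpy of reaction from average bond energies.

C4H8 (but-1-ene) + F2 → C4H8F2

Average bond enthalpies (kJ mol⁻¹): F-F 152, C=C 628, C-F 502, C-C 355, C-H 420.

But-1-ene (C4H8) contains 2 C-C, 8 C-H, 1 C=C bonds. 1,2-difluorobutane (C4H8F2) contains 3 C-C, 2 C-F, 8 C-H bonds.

ΔH ≈ −579 kJ

Bonds broken (reactants):
  C-C: 2 × 355 = 710
  C-H: 8 × 420 = 3360
  C=C: 1 × 628 = 628
  F-F: 1 × 152 = 152
  Σ(broken) = 4850 kJ
Bonds formed (products):
  C-C: 3 × 355 = 1065
  C-F: 2 × 502 = 1004
  C-H: 8 × 420 = 3360
  Σ(formed) = 5429 kJ
ΔH = Σ(broken) − Σ(formed) = 4850 − 5429 = −579 kJ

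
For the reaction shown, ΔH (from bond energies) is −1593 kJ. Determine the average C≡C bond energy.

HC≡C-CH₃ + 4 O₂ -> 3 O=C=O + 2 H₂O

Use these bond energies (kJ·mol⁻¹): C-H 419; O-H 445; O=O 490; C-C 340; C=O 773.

D(C≡C) ≈ 849 kJ/mol

Let D be the C≡C bond energy.
Σ(broken) = 1×D + 1×340 + 4×419 + 4×490 = 3976 + D
Σ(formed) = 6×773 + 4×445 = 6418
ΔH = Σ(broken) − Σ(formed) = (3976 + D) − (6418) = −2442 + D
Setting this equal to −1593 kJ gives D = 849 kJ/mol.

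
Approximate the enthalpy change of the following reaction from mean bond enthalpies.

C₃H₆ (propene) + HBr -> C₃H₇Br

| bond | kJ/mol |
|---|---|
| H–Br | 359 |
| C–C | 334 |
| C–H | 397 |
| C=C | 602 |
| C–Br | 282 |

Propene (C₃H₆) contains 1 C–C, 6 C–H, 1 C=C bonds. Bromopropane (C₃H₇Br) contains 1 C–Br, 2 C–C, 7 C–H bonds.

Bonds broken (reactants):
  C–C: 1 × 334 = 334
  C–H: 6 × 397 = 2382
  C=C: 1 × 602 = 602
  H–Br: 1 × 359 = 359
  Σ(broken) = 3677 kJ
Bonds formed (products):
  C–Br: 1 × 282 = 282
  C–C: 2 × 334 = 668
  C–H: 7 × 397 = 2779
  Σ(formed) = 3729 kJ
ΔH = Σ(broken) − Σ(formed) = 3677 − 3729 = −52 kJ

ΔH ≈ −52 kJ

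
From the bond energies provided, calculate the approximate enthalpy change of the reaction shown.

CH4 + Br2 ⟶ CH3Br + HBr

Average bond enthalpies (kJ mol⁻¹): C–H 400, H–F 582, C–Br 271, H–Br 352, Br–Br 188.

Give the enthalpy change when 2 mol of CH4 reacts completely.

Bonds broken (reactants):
  Br–Br: 1 × 188 = 188
  C–H: 4 × 400 = 1600
  Σ(broken) = 1788 kJ
Bonds formed (products):
  C–Br: 1 × 271 = 271
  C–H: 3 × 400 = 1200
  H–Br: 1 × 352 = 352
  Σ(formed) = 1823 kJ
ΔH = Σ(broken) − Σ(formed) = 1788 − 1823 = −35 kJ
For 2× the reaction as written: 2 × (−35) = −70 kJ

ΔH = −70 kJ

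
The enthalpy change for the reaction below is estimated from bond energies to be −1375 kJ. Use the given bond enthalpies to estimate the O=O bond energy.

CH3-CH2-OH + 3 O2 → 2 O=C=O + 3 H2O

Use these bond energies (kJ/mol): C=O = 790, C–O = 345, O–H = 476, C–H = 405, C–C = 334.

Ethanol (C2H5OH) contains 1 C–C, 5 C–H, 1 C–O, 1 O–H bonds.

D(O=O) ≈ 487 kJ/mol

Let D be the O=O bond energy.
Σ(broken) = 1×334 + 5×405 + 1×345 + 1×476 + 3×D = 3180 + 3D
Σ(formed) = 4×790 + 6×476 = 6016
ΔH = Σ(broken) − Σ(formed) = (3180 + 3D) − (6016) = −2836 + 3D
Setting this equal to −1375 kJ gives 3D = 1461, so D = 487 kJ/mol.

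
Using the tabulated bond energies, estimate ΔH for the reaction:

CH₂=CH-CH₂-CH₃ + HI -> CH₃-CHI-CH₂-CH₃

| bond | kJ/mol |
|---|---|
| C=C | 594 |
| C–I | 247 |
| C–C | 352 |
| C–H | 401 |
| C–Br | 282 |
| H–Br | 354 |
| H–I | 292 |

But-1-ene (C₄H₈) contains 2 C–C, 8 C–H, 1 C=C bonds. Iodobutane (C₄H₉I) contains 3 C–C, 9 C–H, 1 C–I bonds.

ΔH ≈ −114 kJ

Bonds broken (reactants):
  C–C: 2 × 352 = 704
  C–H: 8 × 401 = 3208
  C=C: 1 × 594 = 594
  H–I: 1 × 292 = 292
  Σ(broken) = 4798 kJ
Bonds formed (products):
  C–C: 3 × 352 = 1056
  C–H: 9 × 401 = 3609
  C–I: 1 × 247 = 247
  Σ(formed) = 4912 kJ
ΔH = Σ(broken) − Σ(formed) = 4798 − 4912 = −114 kJ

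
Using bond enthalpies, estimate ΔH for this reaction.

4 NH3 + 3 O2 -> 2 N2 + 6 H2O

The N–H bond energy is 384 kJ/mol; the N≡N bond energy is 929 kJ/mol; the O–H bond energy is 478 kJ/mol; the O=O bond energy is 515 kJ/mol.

ΔH ≈ −1441 kJ

Bonds broken (reactants):
  N–H: 12 × 384 = 4608
  O=O: 3 × 515 = 1545
  Σ(broken) = 6153 kJ
Bonds formed (products):
  N≡N: 2 × 929 = 1858
  O–H: 12 × 478 = 5736
  Σ(formed) = 7594 kJ
ΔH = Σ(broken) − Σ(formed) = 6153 − 7594 = −1441 kJ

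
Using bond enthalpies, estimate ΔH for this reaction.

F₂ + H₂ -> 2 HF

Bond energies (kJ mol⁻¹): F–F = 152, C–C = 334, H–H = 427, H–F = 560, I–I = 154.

ΔH ≈ −541 kJ

Bonds broken (reactants):
  F–F: 1 × 152 = 152
  H–H: 1 × 427 = 427
  Σ(broken) = 579 kJ
Bonds formed (products):
  H–F: 2 × 560 = 1120
  Σ(formed) = 1120 kJ
ΔH = Σ(broken) − Σ(formed) = 579 − 1120 = −541 kJ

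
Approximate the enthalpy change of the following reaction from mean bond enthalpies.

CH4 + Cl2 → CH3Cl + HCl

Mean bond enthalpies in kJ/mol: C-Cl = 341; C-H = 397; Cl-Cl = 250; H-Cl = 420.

ΔH ≈ −114 kJ

Bonds broken (reactants):
  C-H: 4 × 397 = 1588
  Cl-Cl: 1 × 250 = 250
  Σ(broken) = 1838 kJ
Bonds formed (products):
  C-Cl: 1 × 341 = 341
  C-H: 3 × 397 = 1191
  H-Cl: 1 × 420 = 420
  Σ(formed) = 1952 kJ
ΔH = Σ(broken) − Σ(formed) = 1838 − 1952 = −114 kJ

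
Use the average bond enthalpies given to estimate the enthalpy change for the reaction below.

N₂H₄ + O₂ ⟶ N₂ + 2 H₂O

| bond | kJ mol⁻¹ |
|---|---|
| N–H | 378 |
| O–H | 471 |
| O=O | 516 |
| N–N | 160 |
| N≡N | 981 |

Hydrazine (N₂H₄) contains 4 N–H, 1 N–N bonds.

ΔH ≈ −677 kJ

Bonds broken (reactants):
  N–H: 4 × 378 = 1512
  N–N: 1 × 160 = 160
  O=O: 1 × 516 = 516
  Σ(broken) = 2188 kJ
Bonds formed (products):
  N≡N: 1 × 981 = 981
  O–H: 4 × 471 = 1884
  Σ(formed) = 2865 kJ
ΔH = Σ(broken) − Σ(formed) = 2188 − 2865 = −677 kJ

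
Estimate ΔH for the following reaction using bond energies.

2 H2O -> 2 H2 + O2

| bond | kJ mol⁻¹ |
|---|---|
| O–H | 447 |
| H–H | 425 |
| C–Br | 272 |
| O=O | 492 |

ΔH ≈ +446 kJ

Bonds broken (reactants):
  O–H: 4 × 447 = 1788
  Σ(broken) = 1788 kJ
Bonds formed (products):
  H–H: 2 × 425 = 850
  O=O: 1 × 492 = 492
  Σ(formed) = 1342 kJ
ΔH = Σ(broken) − Σ(formed) = 1788 − 1342 = +446 kJ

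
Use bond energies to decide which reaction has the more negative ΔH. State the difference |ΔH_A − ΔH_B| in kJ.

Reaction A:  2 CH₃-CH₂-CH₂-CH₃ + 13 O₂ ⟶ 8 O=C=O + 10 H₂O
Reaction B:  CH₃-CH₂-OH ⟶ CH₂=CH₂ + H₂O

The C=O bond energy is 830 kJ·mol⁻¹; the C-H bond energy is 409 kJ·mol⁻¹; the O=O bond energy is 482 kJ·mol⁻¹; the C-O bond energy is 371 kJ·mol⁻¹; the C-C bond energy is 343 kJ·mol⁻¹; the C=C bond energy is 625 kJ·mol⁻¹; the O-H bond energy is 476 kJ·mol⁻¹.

Reaction A:
  Bonds broken (reactants):
    C-C: 6 × 343 = 2058
    C-H: 20 × 409 = 8180
    O=O: 13 × 482 = 6266
    Σ(broken) = 16504 kJ
  Bonds formed (products):
    C=O: 16 × 830 = 13280
    O-H: 20 × 476 = 9520
    Σ(formed) = 22800 kJ
  ΔH_A = 16504 − 22800 = −6296 kJ
Reaction B:
  Bonds broken (reactants):
    C-C: 1 × 343 = 343
    C-H: 5 × 409 = 2045
    C-O: 1 × 371 = 371
    O-H: 1 × 476 = 476
    Σ(broken) = 3235 kJ
  Bonds formed (products):
    C-H: 4 × 409 = 1636
    C=C: 1 × 625 = 625
    O-H: 2 × 476 = 952
    Σ(formed) = 3213 kJ
  ΔH_B = 3235 − 3213 = +22 kJ
ΔH_A − ΔH_B = −6318 kJ, so reaction A has the more negative ΔH; |ΔH_A − ΔH_B| = 6318 kJ.

Reaction A, by 6318 kJ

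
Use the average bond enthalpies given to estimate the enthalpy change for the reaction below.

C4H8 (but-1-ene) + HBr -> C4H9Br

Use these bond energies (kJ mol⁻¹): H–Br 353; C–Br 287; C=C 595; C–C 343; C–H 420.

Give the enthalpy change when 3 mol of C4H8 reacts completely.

Bonds broken (reactants):
  C–C: 2 × 343 = 686
  C–H: 8 × 420 = 3360
  C=C: 1 × 595 = 595
  H–Br: 1 × 353 = 353
  Σ(broken) = 4994 kJ
Bonds formed (products):
  C–Br: 1 × 287 = 287
  C–C: 3 × 343 = 1029
  C–H: 9 × 420 = 3780
  Σ(formed) = 5096 kJ
ΔH = Σ(broken) − Σ(formed) = 4994 − 5096 = −102 kJ
For 3× the reaction as written: 3 × (−102) = −306 kJ

ΔH = −306 kJ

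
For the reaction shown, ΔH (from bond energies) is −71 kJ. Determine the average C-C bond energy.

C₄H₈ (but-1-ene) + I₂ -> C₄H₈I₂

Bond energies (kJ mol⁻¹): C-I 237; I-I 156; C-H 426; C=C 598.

D(C-C) ≈ 351 kJ/mol

Let D be the C-C bond energy.
Σ(broken) = 2×D + 8×426 + 1×598 + 1×156 = 4162 + 2D
Σ(formed) = 3×D + 8×426 + 2×237 = 3882 + 3D
ΔH = Σ(broken) − Σ(formed) = (4162 + 2D) − (3882 + 3D) = +280 − D
Setting this equal to −71 kJ gives D = 351 kJ/mol.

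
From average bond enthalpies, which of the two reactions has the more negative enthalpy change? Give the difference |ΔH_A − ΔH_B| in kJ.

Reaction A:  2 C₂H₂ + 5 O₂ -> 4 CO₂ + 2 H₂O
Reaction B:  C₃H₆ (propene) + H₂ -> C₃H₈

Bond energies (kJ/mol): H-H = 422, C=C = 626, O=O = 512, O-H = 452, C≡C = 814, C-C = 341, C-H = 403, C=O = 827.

Reaction A:
  Bonds broken (reactants):
    C≡C: 2 × 814 = 1628
    C-H: 4 × 403 = 1612
    O=O: 5 × 512 = 2560
    Σ(broken) = 5800 kJ
  Bonds formed (products):
    C=O: 8 × 827 = 6616
    O-H: 4 × 452 = 1808
    Σ(formed) = 8424 kJ
  ΔH_A = 5800 − 8424 = −2624 kJ
Reaction B:
  Bonds broken (reactants):
    C-C: 1 × 341 = 341
    C-H: 6 × 403 = 2418
    C=C: 1 × 626 = 626
    H-H: 1 × 422 = 422
    Σ(broken) = 3807 kJ
  Bonds formed (products):
    C-C: 2 × 341 = 682
    C-H: 8 × 403 = 3224
    Σ(formed) = 3906 kJ
  ΔH_B = 3807 − 3906 = −99 kJ
ΔH_A − ΔH_B = −2525 kJ, so reaction A has the more negative ΔH; |ΔH_A − ΔH_B| = 2525 kJ.

Reaction A, by 2525 kJ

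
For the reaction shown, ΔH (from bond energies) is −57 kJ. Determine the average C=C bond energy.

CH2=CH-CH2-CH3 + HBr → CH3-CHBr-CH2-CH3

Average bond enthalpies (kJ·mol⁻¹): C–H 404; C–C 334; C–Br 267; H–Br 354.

Let D be the C=C bond energy.
Σ(broken) = 2×334 + 8×404 + 1×D + 1×354 = 4254 + D
Σ(formed) = 1×267 + 3×334 + 9×404 = 4905
ΔH = Σ(broken) − Σ(formed) = (4254 + D) − (4905) = −651 + D
Setting this equal to −57 kJ gives D = 594 kJ/mol.

D(C=C) ≈ 594 kJ/mol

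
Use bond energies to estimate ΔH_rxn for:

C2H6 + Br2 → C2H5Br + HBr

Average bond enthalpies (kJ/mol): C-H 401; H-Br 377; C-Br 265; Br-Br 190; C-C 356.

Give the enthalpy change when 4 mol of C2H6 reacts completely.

ΔH = −204 kJ

Bonds broken (reactants):
  Br-Br: 1 × 190 = 190
  C-C: 1 × 356 = 356
  C-H: 6 × 401 = 2406
  Σ(broken) = 2952 kJ
Bonds formed (products):
  C-Br: 1 × 265 = 265
  C-C: 1 × 356 = 356
  C-H: 5 × 401 = 2005
  H-Br: 1 × 377 = 377
  Σ(formed) = 3003 kJ
ΔH = Σ(broken) − Σ(formed) = 2952 − 3003 = −51 kJ
For 4× the reaction as written: 4 × (−51) = −204 kJ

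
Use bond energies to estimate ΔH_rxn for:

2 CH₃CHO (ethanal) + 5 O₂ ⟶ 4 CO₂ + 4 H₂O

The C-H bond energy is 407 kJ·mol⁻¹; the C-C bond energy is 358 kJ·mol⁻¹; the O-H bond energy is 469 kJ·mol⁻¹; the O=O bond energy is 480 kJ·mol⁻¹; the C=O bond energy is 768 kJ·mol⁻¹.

ΔH ≈ −1988 kJ

Bonds broken (reactants):
  C-C: 2 × 358 = 716
  C-H: 8 × 407 = 3256
  C=O: 2 × 768 = 1536
  O=O: 5 × 480 = 2400
  Σ(broken) = 7908 kJ
Bonds formed (products):
  C=O: 8 × 768 = 6144
  O-H: 8 × 469 = 3752
  Σ(formed) = 9896 kJ
ΔH = Σ(broken) − Σ(formed) = 7908 − 9896 = −1988 kJ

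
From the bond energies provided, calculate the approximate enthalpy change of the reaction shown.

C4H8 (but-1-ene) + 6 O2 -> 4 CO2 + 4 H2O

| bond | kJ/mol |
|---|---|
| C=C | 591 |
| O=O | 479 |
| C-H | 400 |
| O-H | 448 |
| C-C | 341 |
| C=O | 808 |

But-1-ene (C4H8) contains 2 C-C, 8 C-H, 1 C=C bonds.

Bonds broken (reactants):
  C-C: 2 × 341 = 682
  C-H: 8 × 400 = 3200
  C=C: 1 × 591 = 591
  O=O: 6 × 479 = 2874
  Σ(broken) = 7347 kJ
Bonds formed (products):
  C=O: 8 × 808 = 6464
  O-H: 8 × 448 = 3584
  Σ(formed) = 10048 kJ
ΔH = Σ(broken) − Σ(formed) = 7347 − 10048 = −2701 kJ

ΔH ≈ −2701 kJ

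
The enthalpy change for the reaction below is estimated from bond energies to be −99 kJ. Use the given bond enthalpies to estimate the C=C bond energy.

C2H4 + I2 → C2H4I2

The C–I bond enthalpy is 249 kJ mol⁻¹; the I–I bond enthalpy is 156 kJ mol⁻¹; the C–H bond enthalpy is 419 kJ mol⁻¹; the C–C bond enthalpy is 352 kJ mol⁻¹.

Let D be the C=C bond energy.
Σ(broken) = 4×419 + 1×D + 1×156 = 1832 + D
Σ(formed) = 1×352 + 4×419 + 2×249 = 2526
ΔH = Σ(broken) − Σ(formed) = (1832 + D) − (2526) = −694 + D
Setting this equal to −99 kJ gives D = 595 kJ/mol.

D(C=C) ≈ 595 kJ/mol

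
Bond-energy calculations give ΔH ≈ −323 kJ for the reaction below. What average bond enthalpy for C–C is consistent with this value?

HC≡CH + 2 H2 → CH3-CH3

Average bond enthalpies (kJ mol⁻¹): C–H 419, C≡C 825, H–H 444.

D(C–C) ≈ 360 kJ/mol

Let D be the C–C bond energy.
Σ(broken) = 1×825 + 2×419 + 2×444 = 2551
Σ(formed) = 1×D + 6×419 = 2514 + D
ΔH = Σ(broken) − Σ(formed) = (2551) − (2514 + D) = +37 − D
Setting this equal to −323 kJ gives D = 360 kJ/mol.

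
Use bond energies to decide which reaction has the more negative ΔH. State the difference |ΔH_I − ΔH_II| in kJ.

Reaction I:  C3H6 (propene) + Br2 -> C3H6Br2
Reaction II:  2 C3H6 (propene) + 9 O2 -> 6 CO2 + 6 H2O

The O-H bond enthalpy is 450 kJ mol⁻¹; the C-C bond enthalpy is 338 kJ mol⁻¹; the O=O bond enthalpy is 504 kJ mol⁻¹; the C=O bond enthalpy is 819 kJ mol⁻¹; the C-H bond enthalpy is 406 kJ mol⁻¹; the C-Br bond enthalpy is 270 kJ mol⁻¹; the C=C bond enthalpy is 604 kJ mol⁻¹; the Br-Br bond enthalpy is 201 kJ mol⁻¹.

Reaction II, by 3863 kJ

Reaction I:
  Bonds broken (reactants):
    Br-Br: 1 × 201 = 201
    C-C: 1 × 338 = 338
    C-H: 6 × 406 = 2436
    C=C: 1 × 604 = 604
    Σ(broken) = 3579 kJ
  Bonds formed (products):
    C-Br: 2 × 270 = 540
    C-C: 2 × 338 = 676
    C-H: 6 × 406 = 2436
    Σ(formed) = 3652 kJ
  ΔH_I = 3579 − 3652 = −73 kJ
Reaction II:
  Bonds broken (reactants):
    C-C: 2 × 338 = 676
    C-H: 12 × 406 = 4872
    C=C: 2 × 604 = 1208
    O=O: 9 × 504 = 4536
    Σ(broken) = 11292 kJ
  Bonds formed (products):
    C=O: 12 × 819 = 9828
    O-H: 12 × 450 = 5400
    Σ(formed) = 15228 kJ
  ΔH_II = 11292 − 15228 = −3936 kJ
ΔH_I − ΔH_II = +3863 kJ, so reaction II has the more negative ΔH; |ΔH_I − ΔH_II| = 3863 kJ.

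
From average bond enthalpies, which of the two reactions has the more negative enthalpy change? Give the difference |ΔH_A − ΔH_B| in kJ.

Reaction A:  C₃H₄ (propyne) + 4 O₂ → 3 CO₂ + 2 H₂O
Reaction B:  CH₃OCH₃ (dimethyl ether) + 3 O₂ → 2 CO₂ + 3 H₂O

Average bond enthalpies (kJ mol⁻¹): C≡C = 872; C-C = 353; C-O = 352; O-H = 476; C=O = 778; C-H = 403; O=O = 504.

Reaction A:
  Bonds broken (reactants):
    C≡C: 1 × 872 = 872
    C-C: 1 × 353 = 353
    C-H: 4 × 403 = 1612
    O=O: 4 × 504 = 2016
    Σ(broken) = 4853 kJ
  Bonds formed (products):
    C=O: 6 × 778 = 4668
    O-H: 4 × 476 = 1904
    Σ(formed) = 6572 kJ
  ΔH_A = 4853 − 6572 = −1719 kJ
Reaction B:
  Bonds broken (reactants):
    C-H: 6 × 403 = 2418
    C-O: 2 × 352 = 704
    O=O: 3 × 504 = 1512
    Σ(broken) = 4634 kJ
  Bonds formed (products):
    C=O: 4 × 778 = 3112
    O-H: 6 × 476 = 2856
    Σ(formed) = 5968 kJ
  ΔH_B = 4634 − 5968 = −1334 kJ
ΔH_A − ΔH_B = −385 kJ, so reaction A has the more negative ΔH; |ΔH_A − ΔH_B| = 385 kJ.

Reaction A, by 385 kJ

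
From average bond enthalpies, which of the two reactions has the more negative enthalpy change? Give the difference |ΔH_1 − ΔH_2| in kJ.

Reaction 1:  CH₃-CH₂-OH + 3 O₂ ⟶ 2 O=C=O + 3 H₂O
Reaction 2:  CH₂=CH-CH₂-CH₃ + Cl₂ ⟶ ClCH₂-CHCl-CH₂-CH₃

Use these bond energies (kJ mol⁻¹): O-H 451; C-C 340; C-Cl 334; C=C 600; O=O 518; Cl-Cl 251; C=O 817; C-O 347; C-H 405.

Reaction 1:
  Bonds broken (reactants):
    C-C: 1 × 340 = 340
    C-H: 5 × 405 = 2025
    C-O: 1 × 347 = 347
    O-H: 1 × 451 = 451
    O=O: 3 × 518 = 1554
    Σ(broken) = 4717 kJ
  Bonds formed (products):
    C=O: 4 × 817 = 3268
    O-H: 6 × 451 = 2706
    Σ(formed) = 5974 kJ
  ΔH_1 = 4717 − 5974 = −1257 kJ
Reaction 2:
  Bonds broken (reactants):
    C-C: 2 × 340 = 680
    C-H: 8 × 405 = 3240
    C=C: 1 × 600 = 600
    Cl-Cl: 1 × 251 = 251
    Σ(broken) = 4771 kJ
  Bonds formed (products):
    C-C: 3 × 340 = 1020
    C-Cl: 2 × 334 = 668
    C-H: 8 × 405 = 3240
    Σ(formed) = 4928 kJ
  ΔH_2 = 4771 − 4928 = −157 kJ
ΔH_1 − ΔH_2 = −1100 kJ, so reaction 1 has the more negative ΔH; |ΔH_1 − ΔH_2| = 1100 kJ.

Reaction 1, by 1100 kJ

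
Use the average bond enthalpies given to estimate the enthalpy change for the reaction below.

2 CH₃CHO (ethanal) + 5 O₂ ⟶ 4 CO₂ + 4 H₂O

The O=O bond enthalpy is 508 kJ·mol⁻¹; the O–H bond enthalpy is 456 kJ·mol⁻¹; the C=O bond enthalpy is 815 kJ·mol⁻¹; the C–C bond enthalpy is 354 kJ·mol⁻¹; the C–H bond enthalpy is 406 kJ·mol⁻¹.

ΔH ≈ −2042 kJ

Bonds broken (reactants):
  C–C: 2 × 354 = 708
  C–H: 8 × 406 = 3248
  C=O: 2 × 815 = 1630
  O=O: 5 × 508 = 2540
  Σ(broken) = 8126 kJ
Bonds formed (products):
  C=O: 8 × 815 = 6520
  O–H: 8 × 456 = 3648
  Σ(formed) = 10168 kJ
ΔH = Σ(broken) − Σ(formed) = 8126 − 10168 = −2042 kJ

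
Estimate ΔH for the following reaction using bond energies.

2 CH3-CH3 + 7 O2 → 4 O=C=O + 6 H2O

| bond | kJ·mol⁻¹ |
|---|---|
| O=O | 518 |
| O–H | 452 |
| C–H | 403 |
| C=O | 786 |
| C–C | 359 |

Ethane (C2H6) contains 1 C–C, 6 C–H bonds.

ΔH ≈ −2532 kJ

Bonds broken (reactants):
  C–C: 2 × 359 = 718
  C–H: 12 × 403 = 4836
  O=O: 7 × 518 = 3626
  Σ(broken) = 9180 kJ
Bonds formed (products):
  C=O: 8 × 786 = 6288
  O–H: 12 × 452 = 5424
  Σ(formed) = 11712 kJ
ΔH = Σ(broken) − Σ(formed) = 9180 − 11712 = −2532 kJ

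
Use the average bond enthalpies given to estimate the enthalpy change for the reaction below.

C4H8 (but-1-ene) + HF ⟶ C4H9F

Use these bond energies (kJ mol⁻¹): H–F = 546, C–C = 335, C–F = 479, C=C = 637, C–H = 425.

Bonds broken (reactants):
  C–C: 2 × 335 = 670
  C–H: 8 × 425 = 3400
  C=C: 1 × 637 = 637
  H–F: 1 × 546 = 546
  Σ(broken) = 5253 kJ
Bonds formed (products):
  C–C: 3 × 335 = 1005
  C–F: 1 × 479 = 479
  C–H: 9 × 425 = 3825
  Σ(formed) = 5309 kJ
ΔH = Σ(broken) − Σ(formed) = 5253 − 5309 = −56 kJ

ΔH ≈ −56 kJ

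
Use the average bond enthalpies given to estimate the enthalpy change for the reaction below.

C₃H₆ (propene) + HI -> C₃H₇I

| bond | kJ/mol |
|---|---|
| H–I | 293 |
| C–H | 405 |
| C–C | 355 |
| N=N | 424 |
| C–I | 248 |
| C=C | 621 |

ΔH ≈ −94 kJ

Bonds broken (reactants):
  C–C: 1 × 355 = 355
  C–H: 6 × 405 = 2430
  C=C: 1 × 621 = 621
  H–I: 1 × 293 = 293
  Σ(broken) = 3699 kJ
Bonds formed (products):
  C–C: 2 × 355 = 710
  C–H: 7 × 405 = 2835
  C–I: 1 × 248 = 248
  Σ(formed) = 3793 kJ
ΔH = Σ(broken) − Σ(formed) = 3699 − 3793 = −94 kJ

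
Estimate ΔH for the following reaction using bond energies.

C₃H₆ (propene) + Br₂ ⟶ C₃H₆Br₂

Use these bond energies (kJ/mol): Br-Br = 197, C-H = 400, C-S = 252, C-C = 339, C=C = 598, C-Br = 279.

ΔH ≈ −102 kJ

Bonds broken (reactants):
  Br-Br: 1 × 197 = 197
  C-C: 1 × 339 = 339
  C-H: 6 × 400 = 2400
  C=C: 1 × 598 = 598
  Σ(broken) = 3534 kJ
Bonds formed (products):
  C-Br: 2 × 279 = 558
  C-C: 2 × 339 = 678
  C-H: 6 × 400 = 2400
  Σ(formed) = 3636 kJ
ΔH = Σ(broken) − Σ(formed) = 3534 − 3636 = −102 kJ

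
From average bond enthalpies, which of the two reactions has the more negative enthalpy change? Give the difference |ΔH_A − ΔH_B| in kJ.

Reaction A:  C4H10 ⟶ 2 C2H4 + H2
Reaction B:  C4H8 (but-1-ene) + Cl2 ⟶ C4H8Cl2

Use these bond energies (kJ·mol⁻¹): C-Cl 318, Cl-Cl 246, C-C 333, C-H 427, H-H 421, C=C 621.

Reaction B, by 292 kJ

Reaction A:
  Bonds broken (reactants):
    C-C: 3 × 333 = 999
    C-H: 10 × 427 = 4270
    Σ(broken) = 5269 kJ
  Bonds formed (products):
    C-H: 8 × 427 = 3416
    C=C: 2 × 621 = 1242
    H-H: 1 × 421 = 421
    Σ(formed) = 5079 kJ
  ΔH_A = 5269 − 5079 = +190 kJ
Reaction B:
  Bonds broken (reactants):
    C-C: 2 × 333 = 666
    C-H: 8 × 427 = 3416
    C=C: 1 × 621 = 621
    Cl-Cl: 1 × 246 = 246
    Σ(broken) = 4949 kJ
  Bonds formed (products):
    C-C: 3 × 333 = 999
    C-Cl: 2 × 318 = 636
    C-H: 8 × 427 = 3416
    Σ(formed) = 5051 kJ
  ΔH_B = 4949 − 5051 = −102 kJ
ΔH_A − ΔH_B = +292 kJ, so reaction B has the more negative ΔH; |ΔH_A − ΔH_B| = 292 kJ.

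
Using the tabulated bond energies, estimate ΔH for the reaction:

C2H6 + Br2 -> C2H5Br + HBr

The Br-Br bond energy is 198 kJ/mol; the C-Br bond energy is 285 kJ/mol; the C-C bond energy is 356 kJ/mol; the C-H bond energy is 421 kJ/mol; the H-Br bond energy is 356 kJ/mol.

ΔH ≈ −22 kJ

Bonds broken (reactants):
  Br-Br: 1 × 198 = 198
  C-C: 1 × 356 = 356
  C-H: 6 × 421 = 2526
  Σ(broken) = 3080 kJ
Bonds formed (products):
  C-Br: 1 × 285 = 285
  C-C: 1 × 356 = 356
  C-H: 5 × 421 = 2105
  H-Br: 1 × 356 = 356
  Σ(formed) = 3102 kJ
ΔH = Σ(broken) − Σ(formed) = 3080 − 3102 = −22 kJ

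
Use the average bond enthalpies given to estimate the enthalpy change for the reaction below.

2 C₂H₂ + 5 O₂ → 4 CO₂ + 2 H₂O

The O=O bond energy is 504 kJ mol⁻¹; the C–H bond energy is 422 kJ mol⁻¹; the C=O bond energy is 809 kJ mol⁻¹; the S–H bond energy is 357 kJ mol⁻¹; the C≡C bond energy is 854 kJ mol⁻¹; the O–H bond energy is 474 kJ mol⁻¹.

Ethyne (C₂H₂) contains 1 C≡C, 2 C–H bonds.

ΔH ≈ −2452 kJ

Bonds broken (reactants):
  C≡C: 2 × 854 = 1708
  C–H: 4 × 422 = 1688
  O=O: 5 × 504 = 2520
  Σ(broken) = 5916 kJ
Bonds formed (products):
  C=O: 8 × 809 = 6472
  O–H: 4 × 474 = 1896
  Σ(formed) = 8368 kJ
ΔH = Σ(broken) − Σ(formed) = 5916 − 8368 = −2452 kJ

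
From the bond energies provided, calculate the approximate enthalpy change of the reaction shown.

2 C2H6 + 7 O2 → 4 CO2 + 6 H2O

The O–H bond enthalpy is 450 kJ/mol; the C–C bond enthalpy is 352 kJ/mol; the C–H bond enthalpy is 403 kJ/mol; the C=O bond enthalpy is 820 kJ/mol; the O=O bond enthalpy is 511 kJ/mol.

ΔH ≈ −2843 kJ

Bonds broken (reactants):
  C–C: 2 × 352 = 704
  C–H: 12 × 403 = 4836
  O=O: 7 × 511 = 3577
  Σ(broken) = 9117 kJ
Bonds formed (products):
  C=O: 8 × 820 = 6560
  O–H: 12 × 450 = 5400
  Σ(formed) = 11960 kJ
ΔH = Σ(broken) − Σ(formed) = 9117 − 11960 = −2843 kJ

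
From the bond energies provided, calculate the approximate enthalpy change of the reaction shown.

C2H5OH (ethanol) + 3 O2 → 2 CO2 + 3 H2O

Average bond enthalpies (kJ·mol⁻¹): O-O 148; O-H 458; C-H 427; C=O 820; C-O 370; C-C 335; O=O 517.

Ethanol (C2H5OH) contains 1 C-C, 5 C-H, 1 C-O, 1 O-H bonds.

Bonds broken (reactants):
  C-C: 1 × 335 = 335
  C-H: 5 × 427 = 2135
  C-O: 1 × 370 = 370
  O-H: 1 × 458 = 458
  O=O: 3 × 517 = 1551
  Σ(broken) = 4849 kJ
Bonds formed (products):
  C=O: 4 × 820 = 3280
  O-H: 6 × 458 = 2748
  Σ(formed) = 6028 kJ
ΔH = Σ(broken) − Σ(formed) = 4849 − 6028 = −1179 kJ

ΔH ≈ −1179 kJ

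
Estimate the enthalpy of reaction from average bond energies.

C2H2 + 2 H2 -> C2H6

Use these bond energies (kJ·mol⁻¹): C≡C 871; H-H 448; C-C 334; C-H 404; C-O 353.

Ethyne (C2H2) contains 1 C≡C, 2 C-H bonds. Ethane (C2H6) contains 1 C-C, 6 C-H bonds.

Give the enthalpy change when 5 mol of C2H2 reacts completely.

ΔH = −915 kJ

Bonds broken (reactants):
  C≡C: 1 × 871 = 871
  C-H: 2 × 404 = 808
  H-H: 2 × 448 = 896
  Σ(broken) = 2575 kJ
Bonds formed (products):
  C-C: 1 × 334 = 334
  C-H: 6 × 404 = 2424
  Σ(formed) = 2758 kJ
ΔH = Σ(broken) − Σ(formed) = 2575 − 2758 = −183 kJ
For 5× the reaction as written: 5 × (−183) = −915 kJ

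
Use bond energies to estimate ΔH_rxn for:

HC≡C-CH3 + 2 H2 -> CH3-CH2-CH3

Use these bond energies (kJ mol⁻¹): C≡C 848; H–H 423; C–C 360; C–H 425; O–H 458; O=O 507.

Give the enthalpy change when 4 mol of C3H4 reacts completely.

ΔH = −1464 kJ

Bonds broken (reactants):
  C≡C: 1 × 848 = 848
  C–C: 1 × 360 = 360
  C–H: 4 × 425 = 1700
  H–H: 2 × 423 = 846
  Σ(broken) = 3754 kJ
Bonds formed (products):
  C–C: 2 × 360 = 720
  C–H: 8 × 425 = 3400
  Σ(formed) = 4120 kJ
ΔH = Σ(broken) − Σ(formed) = 3754 − 4120 = −366 kJ
For 4× the reaction as written: 4 × (−366) = −1464 kJ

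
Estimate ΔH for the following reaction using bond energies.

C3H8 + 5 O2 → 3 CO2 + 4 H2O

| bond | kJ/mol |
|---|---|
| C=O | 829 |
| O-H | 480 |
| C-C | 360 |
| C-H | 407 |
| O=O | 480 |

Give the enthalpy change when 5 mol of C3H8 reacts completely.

ΔH = −12190 kJ

Bonds broken (reactants):
  C-C: 2 × 360 = 720
  C-H: 8 × 407 = 3256
  O=O: 5 × 480 = 2400
  Σ(broken) = 6376 kJ
Bonds formed (products):
  C=O: 6 × 829 = 4974
  O-H: 8 × 480 = 3840
  Σ(formed) = 8814 kJ
ΔH = Σ(broken) − Σ(formed) = 6376 − 8814 = −2438 kJ
For 5× the reaction as written: 5 × (−2438) = −12190 kJ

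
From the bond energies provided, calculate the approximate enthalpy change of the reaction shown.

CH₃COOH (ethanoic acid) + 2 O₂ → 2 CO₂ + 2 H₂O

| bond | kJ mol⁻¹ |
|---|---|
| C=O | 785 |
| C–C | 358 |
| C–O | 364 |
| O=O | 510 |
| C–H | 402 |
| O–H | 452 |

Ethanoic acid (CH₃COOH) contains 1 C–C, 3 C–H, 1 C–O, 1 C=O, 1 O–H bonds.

ΔH ≈ −763 kJ

Bonds broken (reactants):
  C–C: 1 × 358 = 358
  C–H: 3 × 402 = 1206
  C–O: 1 × 364 = 364
  C=O: 1 × 785 = 785
  O–H: 1 × 452 = 452
  O=O: 2 × 510 = 1020
  Σ(broken) = 4185 kJ
Bonds formed (products):
  C=O: 4 × 785 = 3140
  O–H: 4 × 452 = 1808
  Σ(formed) = 4948 kJ
ΔH = Σ(broken) − Σ(formed) = 4185 − 4948 = −763 kJ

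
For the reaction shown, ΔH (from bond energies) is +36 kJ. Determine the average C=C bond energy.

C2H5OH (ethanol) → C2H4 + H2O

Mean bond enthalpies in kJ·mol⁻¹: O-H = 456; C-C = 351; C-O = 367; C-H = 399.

Let D be the C=C bond energy.
Σ(broken) = 1×351 + 5×399 + 1×367 + 1×456 = 3169
Σ(formed) = 4×399 + 1×D + 2×456 = 2508 + D
ΔH = Σ(broken) − Σ(formed) = (3169) − (2508 + D) = +661 − D
Setting this equal to +36 kJ gives D = 625 kJ/mol.

D(C=C) ≈ 625 kJ/mol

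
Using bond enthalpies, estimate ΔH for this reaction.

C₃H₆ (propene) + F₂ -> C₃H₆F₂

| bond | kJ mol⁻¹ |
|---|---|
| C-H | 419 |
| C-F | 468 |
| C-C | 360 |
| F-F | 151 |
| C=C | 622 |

ΔH ≈ −523 kJ

Bonds broken (reactants):
  C-C: 1 × 360 = 360
  C-H: 6 × 419 = 2514
  C=C: 1 × 622 = 622
  F-F: 1 × 151 = 151
  Σ(broken) = 3647 kJ
Bonds formed (products):
  C-C: 2 × 360 = 720
  C-F: 2 × 468 = 936
  C-H: 6 × 419 = 2514
  Σ(formed) = 4170 kJ
ΔH = Σ(broken) − Σ(formed) = 3647 − 4170 = −523 kJ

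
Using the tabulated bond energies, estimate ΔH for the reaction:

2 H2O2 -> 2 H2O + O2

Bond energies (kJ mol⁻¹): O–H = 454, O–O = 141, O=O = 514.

ΔH ≈ −232 kJ

Bonds broken (reactants):
  O–H: 4 × 454 = 1816
  O–O: 2 × 141 = 282
  Σ(broken) = 2098 kJ
Bonds formed (products):
  O–H: 4 × 454 = 1816
  O=O: 1 × 514 = 514
  Σ(formed) = 2330 kJ
ΔH = Σ(broken) − Σ(formed) = 2098 − 2330 = −232 kJ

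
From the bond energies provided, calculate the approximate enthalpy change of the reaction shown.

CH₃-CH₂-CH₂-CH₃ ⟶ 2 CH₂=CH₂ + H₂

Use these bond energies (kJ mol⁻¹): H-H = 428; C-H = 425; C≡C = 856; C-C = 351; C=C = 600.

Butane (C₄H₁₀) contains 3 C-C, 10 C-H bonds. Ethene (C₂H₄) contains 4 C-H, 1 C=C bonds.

Bonds broken (reactants):
  C-C: 3 × 351 = 1053
  C-H: 10 × 425 = 4250
  Σ(broken) = 5303 kJ
Bonds formed (products):
  C-H: 8 × 425 = 3400
  C=C: 2 × 600 = 1200
  H-H: 1 × 428 = 428
  Σ(formed) = 5028 kJ
ΔH = Σ(broken) − Σ(formed) = 5303 − 5028 = +275 kJ

ΔH ≈ +275 kJ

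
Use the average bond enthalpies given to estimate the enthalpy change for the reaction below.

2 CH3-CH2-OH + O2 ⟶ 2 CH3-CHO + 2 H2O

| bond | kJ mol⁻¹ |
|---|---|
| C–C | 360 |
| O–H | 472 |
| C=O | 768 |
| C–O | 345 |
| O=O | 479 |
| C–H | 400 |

Bonds broken (reactants):
  C–C: 2 × 360 = 720
  C–H: 10 × 400 = 4000
  C–O: 2 × 345 = 690
  O–H: 2 × 472 = 944
  O=O: 1 × 479 = 479
  Σ(broken) = 6833 kJ
Bonds formed (products):
  C–C: 2 × 360 = 720
  C–H: 8 × 400 = 3200
  C=O: 2 × 768 = 1536
  O–H: 4 × 472 = 1888
  Σ(formed) = 7344 kJ
ΔH = Σ(broken) − Σ(formed) = 6833 − 7344 = −511 kJ

ΔH ≈ −511 kJ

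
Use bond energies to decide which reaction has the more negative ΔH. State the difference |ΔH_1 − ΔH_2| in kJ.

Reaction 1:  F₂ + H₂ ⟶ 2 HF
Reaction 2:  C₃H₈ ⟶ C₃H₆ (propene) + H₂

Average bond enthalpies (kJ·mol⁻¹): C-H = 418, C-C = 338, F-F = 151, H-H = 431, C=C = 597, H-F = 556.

Reaction 1, by 676 kJ

Reaction 1:
  Bonds broken (reactants):
    F-F: 1 × 151 = 151
    H-H: 1 × 431 = 431
    Σ(broken) = 582 kJ
  Bonds formed (products):
    H-F: 2 × 556 = 1112
    Σ(formed) = 1112 kJ
  ΔH_1 = 582 − 1112 = −530 kJ
Reaction 2:
  Bonds broken (reactants):
    C-C: 2 × 338 = 676
    C-H: 8 × 418 = 3344
    Σ(broken) = 4020 kJ
  Bonds formed (products):
    C-C: 1 × 338 = 338
    C-H: 6 × 418 = 2508
    C=C: 1 × 597 = 597
    H-H: 1 × 431 = 431
    Σ(formed) = 3874 kJ
  ΔH_2 = 4020 − 3874 = +146 kJ
ΔH_1 − ΔH_2 = −676 kJ, so reaction 1 has the more negative ΔH; |ΔH_1 − ΔH_2| = 676 kJ.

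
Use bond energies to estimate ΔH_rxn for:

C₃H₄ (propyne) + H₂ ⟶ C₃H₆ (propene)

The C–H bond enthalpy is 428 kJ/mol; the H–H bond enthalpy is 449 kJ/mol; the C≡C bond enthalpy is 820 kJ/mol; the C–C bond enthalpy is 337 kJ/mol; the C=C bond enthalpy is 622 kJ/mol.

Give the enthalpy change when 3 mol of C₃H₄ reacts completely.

Bonds broken (reactants):
  C≡C: 1 × 820 = 820
  C–C: 1 × 337 = 337
  C–H: 4 × 428 = 1712
  H–H: 1 × 449 = 449
  Σ(broken) = 3318 kJ
Bonds formed (products):
  C–C: 1 × 337 = 337
  C–H: 6 × 428 = 2568
  C=C: 1 × 622 = 622
  Σ(formed) = 3527 kJ
ΔH = Σ(broken) − Σ(formed) = 3318 − 3527 = −209 kJ
For 3× the reaction as written: 3 × (−209) = −627 kJ

ΔH = −627 kJ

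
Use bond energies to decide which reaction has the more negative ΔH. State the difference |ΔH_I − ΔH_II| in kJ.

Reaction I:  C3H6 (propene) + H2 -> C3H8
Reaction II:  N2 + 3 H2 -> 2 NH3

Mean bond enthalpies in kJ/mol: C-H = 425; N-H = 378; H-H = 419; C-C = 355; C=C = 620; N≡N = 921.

Reaction I, by 76 kJ

Reaction I:
  Bonds broken (reactants):
    C-C: 1 × 355 = 355
    C-H: 6 × 425 = 2550
    C=C: 1 × 620 = 620
    H-H: 1 × 419 = 419
    Σ(broken) = 3944 kJ
  Bonds formed (products):
    C-C: 2 × 355 = 710
    C-H: 8 × 425 = 3400
    Σ(formed) = 4110 kJ
  ΔH_I = 3944 − 4110 = −166 kJ
Reaction II:
  Bonds broken (reactants):
    H-H: 3 × 419 = 1257
    N≡N: 1 × 921 = 921
    Σ(broken) = 2178 kJ
  Bonds formed (products):
    N-H: 6 × 378 = 2268
    Σ(formed) = 2268 kJ
  ΔH_II = 2178 − 2268 = −90 kJ
ΔH_I − ΔH_II = −76 kJ, so reaction I has the more negative ΔH; |ΔH_I − ΔH_II| = 76 kJ.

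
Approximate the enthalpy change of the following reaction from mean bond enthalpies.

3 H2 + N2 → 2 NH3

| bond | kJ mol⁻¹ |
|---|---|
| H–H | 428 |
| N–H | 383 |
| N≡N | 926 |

Bonds broken (reactants):
  H–H: 3 × 428 = 1284
  N≡N: 1 × 926 = 926
  Σ(broken) = 2210 kJ
Bonds formed (products):
  N–H: 6 × 383 = 2298
  Σ(formed) = 2298 kJ
ΔH = Σ(broken) − Σ(formed) = 2210 − 2298 = −88 kJ

ΔH ≈ −88 kJ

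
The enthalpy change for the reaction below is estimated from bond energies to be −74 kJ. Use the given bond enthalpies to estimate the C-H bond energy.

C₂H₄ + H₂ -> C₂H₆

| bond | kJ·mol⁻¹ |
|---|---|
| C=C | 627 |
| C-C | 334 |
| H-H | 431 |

D(C-H) ≈ 399 kJ/mol

Let D be the C-H bond energy.
Σ(broken) = 4×D + 1×627 + 1×431 = 1058 + 4D
Σ(formed) = 1×334 + 6×D = 334 + 6D
ΔH = Σ(broken) − Σ(formed) = (1058 + 4D) − (334 + 6D) = +724 − 2D
Setting this equal to −74 kJ gives 2D = 798, so D = 399 kJ/mol.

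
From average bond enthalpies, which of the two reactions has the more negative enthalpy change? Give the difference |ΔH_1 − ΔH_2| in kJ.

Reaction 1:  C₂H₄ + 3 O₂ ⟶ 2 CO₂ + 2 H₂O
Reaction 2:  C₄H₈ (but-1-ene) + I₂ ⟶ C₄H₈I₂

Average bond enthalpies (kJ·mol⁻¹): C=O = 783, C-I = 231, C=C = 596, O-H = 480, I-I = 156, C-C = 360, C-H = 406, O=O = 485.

Reaction 1, by 1307 kJ

Reaction 1:
  Bonds broken (reactants):
    C-H: 4 × 406 = 1624
    C=C: 1 × 596 = 596
    O=O: 3 × 485 = 1455
    Σ(broken) = 3675 kJ
  Bonds formed (products):
    C=O: 4 × 783 = 3132
    O-H: 4 × 480 = 1920
    Σ(formed) = 5052 kJ
  ΔH_1 = 3675 − 5052 = −1377 kJ
Reaction 2:
  Bonds broken (reactants):
    C-C: 2 × 360 = 720
    C-H: 8 × 406 = 3248
    C=C: 1 × 596 = 596
    I-I: 1 × 156 = 156
    Σ(broken) = 4720 kJ
  Bonds formed (products):
    C-C: 3 × 360 = 1080
    C-H: 8 × 406 = 3248
    C-I: 2 × 231 = 462
    Σ(formed) = 4790 kJ
  ΔH_2 = 4720 − 4790 = −70 kJ
ΔH_1 − ΔH_2 = −1307 kJ, so reaction 1 has the more negative ΔH; |ΔH_1 − ΔH_2| = 1307 kJ.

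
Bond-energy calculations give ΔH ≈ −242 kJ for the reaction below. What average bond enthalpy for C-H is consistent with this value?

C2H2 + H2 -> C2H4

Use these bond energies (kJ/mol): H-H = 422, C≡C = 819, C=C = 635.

Let D be the C-H bond energy.
Σ(broken) = 1×819 + 2×D + 1×422 = 1241 + 2D
Σ(formed) = 4×D + 1×635 = 635 + 4D
ΔH = Σ(broken) − Σ(formed) = (1241 + 2D) − (635 + 4D) = +606 − 2D
Setting this equal to −242 kJ gives 2D = 848, so D = 424 kJ/mol.

D(C-H) ≈ 424 kJ/mol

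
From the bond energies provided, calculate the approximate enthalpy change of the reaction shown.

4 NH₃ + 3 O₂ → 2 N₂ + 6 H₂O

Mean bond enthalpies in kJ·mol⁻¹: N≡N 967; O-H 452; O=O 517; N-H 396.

ΔH ≈ −1055 kJ

Bonds broken (reactants):
  N-H: 12 × 396 = 4752
  O=O: 3 × 517 = 1551
  Σ(broken) = 6303 kJ
Bonds formed (products):
  N≡N: 2 × 967 = 1934
  O-H: 12 × 452 = 5424
  Σ(formed) = 7358 kJ
ΔH = Σ(broken) − Σ(formed) = 6303 − 7358 = −1055 kJ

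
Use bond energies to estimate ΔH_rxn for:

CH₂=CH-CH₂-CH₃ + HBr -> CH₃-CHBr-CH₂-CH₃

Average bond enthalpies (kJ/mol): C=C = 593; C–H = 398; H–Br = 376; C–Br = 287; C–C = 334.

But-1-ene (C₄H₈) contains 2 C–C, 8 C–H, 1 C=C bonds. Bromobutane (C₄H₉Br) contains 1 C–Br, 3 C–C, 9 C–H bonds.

ΔH ≈ −50 kJ

Bonds broken (reactants):
  C–C: 2 × 334 = 668
  C–H: 8 × 398 = 3184
  C=C: 1 × 593 = 593
  H–Br: 1 × 376 = 376
  Σ(broken) = 4821 kJ
Bonds formed (products):
  C–Br: 1 × 287 = 287
  C–C: 3 × 334 = 1002
  C–H: 9 × 398 = 3582
  Σ(formed) = 4871 kJ
ΔH = Σ(broken) − Σ(formed) = 4821 − 4871 = −50 kJ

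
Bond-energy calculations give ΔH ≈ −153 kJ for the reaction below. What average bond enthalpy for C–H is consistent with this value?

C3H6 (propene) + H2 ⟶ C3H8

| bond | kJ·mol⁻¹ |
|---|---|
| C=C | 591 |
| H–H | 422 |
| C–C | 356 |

Let D be the C–H bond energy.
Σ(broken) = 1×356 + 6×D + 1×591 + 1×422 = 1369 + 6D
Σ(formed) = 2×356 + 8×D = 712 + 8D
ΔH = Σ(broken) − Σ(formed) = (1369 + 6D) − (712 + 8D) = +657 − 2D
Setting this equal to −153 kJ gives 2D = 810, so D = 405 kJ/mol.

D(C–H) ≈ 405 kJ/mol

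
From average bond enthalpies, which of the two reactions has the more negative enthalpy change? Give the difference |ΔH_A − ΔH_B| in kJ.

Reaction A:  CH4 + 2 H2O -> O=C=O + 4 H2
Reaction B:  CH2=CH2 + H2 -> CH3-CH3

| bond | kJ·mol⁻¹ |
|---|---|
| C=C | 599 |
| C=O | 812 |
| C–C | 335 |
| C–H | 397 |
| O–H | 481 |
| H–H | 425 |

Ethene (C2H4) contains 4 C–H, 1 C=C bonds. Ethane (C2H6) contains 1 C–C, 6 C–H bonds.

Reaction A:
  Bonds broken (reactants):
    C–H: 4 × 397 = 1588
    O–H: 4 × 481 = 1924
    Σ(broken) = 3512 kJ
  Bonds formed (products):
    C=O: 2 × 812 = 1624
    H–H: 4 × 425 = 1700
    Σ(formed) = 3324 kJ
  ΔH_A = 3512 − 3324 = +188 kJ
Reaction B:
  Bonds broken (reactants):
    C–H: 4 × 397 = 1588
    C=C: 1 × 599 = 599
    H–H: 1 × 425 = 425
    Σ(broken) = 2612 kJ
  Bonds formed (products):
    C–C: 1 × 335 = 335
    C–H: 6 × 397 = 2382
    Σ(formed) = 2717 kJ
  ΔH_B = 2612 − 2717 = −105 kJ
ΔH_A − ΔH_B = +293 kJ, so reaction B has the more negative ΔH; |ΔH_A − ΔH_B| = 293 kJ.

Reaction B, by 293 kJ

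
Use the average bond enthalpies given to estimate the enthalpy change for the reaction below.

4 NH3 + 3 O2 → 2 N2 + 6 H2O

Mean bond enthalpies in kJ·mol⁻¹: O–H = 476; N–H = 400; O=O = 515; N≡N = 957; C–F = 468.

Bonds broken (reactants):
  N–H: 12 × 400 = 4800
  O=O: 3 × 515 = 1545
  Σ(broken) = 6345 kJ
Bonds formed (products):
  N≡N: 2 × 957 = 1914
  O–H: 12 × 476 = 5712
  Σ(formed) = 7626 kJ
ΔH = Σ(broken) − Σ(formed) = 6345 − 7626 = −1281 kJ

ΔH ≈ −1281 kJ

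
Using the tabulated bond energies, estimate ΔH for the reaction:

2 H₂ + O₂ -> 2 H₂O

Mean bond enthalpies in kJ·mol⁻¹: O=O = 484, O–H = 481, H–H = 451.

Bonds broken (reactants):
  H–H: 2 × 451 = 902
  O=O: 1 × 484 = 484
  Σ(broken) = 1386 kJ
Bonds formed (products):
  O–H: 4 × 481 = 1924
  Σ(formed) = 1924 kJ
ΔH = Σ(broken) − Σ(formed) = 1386 − 1924 = −538 kJ

ΔH ≈ −538 kJ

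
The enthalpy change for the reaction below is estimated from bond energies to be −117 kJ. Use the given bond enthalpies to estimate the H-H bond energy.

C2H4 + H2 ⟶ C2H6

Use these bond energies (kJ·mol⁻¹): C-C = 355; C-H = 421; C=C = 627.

D(H-H) ≈ 453 kJ/mol

Let D be the H-H bond energy.
Σ(broken) = 4×421 + 1×627 + 1×D = 2311 + D
Σ(formed) = 1×355 + 6×421 = 2881
ΔH = Σ(broken) − Σ(formed) = (2311 + D) − (2881) = −570 + D
Setting this equal to −117 kJ gives D = 453 kJ/mol.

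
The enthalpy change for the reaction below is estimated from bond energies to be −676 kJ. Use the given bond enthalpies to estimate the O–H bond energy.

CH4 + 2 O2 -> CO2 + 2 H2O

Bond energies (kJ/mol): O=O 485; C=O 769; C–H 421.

D(O–H) ≈ 448 kJ/mol

Let D be the O–H bond energy.
Σ(broken) = 4×421 + 2×485 = 2654
Σ(formed) = 2×769 + 4×D = 1538 + 4D
ΔH = Σ(broken) − Σ(formed) = (2654) − (1538 + 4D) = +1116 − 4D
Setting this equal to −676 kJ gives 4D = 1792, so D = 448 kJ/mol.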